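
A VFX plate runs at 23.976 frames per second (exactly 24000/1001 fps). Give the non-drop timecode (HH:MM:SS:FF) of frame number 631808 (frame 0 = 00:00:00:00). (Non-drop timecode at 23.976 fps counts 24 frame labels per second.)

631808 ÷ 24 = 26325 full seconds, remainder 8 frames.
26325 s = 7 h 18 min 45 s.
Timecode: 07:18:45:08.

07:18:45:08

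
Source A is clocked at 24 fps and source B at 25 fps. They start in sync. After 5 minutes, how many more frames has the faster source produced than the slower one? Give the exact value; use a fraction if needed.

300 frames

5 min = 300 s.
A emits 24 × 300 = 7200 frames; B emits 25 × 300 = 7500.
Difference = 300 frames; B is ahead of A.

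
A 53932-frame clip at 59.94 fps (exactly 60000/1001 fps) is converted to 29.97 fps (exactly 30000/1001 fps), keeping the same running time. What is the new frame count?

Target frames = source frames × (target rate / source rate) = 53932 × (30000/1001)/(60000/1001) = 53932 × 1/2 = 26966.

26966 frames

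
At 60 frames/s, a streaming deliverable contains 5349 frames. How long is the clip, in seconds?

89.15 seconds

Running time = 5349 / (60) = 89.15 s.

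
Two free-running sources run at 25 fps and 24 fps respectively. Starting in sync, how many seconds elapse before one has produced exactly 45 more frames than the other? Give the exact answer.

The gap grows by |24 − 25| = 1 frame per second.
Time for a 45-frame gap: 45 ÷ (1) = 45 s.

45 seconds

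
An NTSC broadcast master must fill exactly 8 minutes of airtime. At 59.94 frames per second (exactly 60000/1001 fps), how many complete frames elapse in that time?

8 min = 480 s.
Frames = 480 × 60000/1001 = 28800000/1001 ≈ 28771.2288.
Complete frames: 28771.

28771 frames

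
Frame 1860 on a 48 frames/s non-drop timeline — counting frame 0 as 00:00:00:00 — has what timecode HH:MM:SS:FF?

1860 ÷ 48 = 38 full seconds, remainder 36 frames.
38 s = 0 h 0 min 38 s.
Timecode: 00:00:38:36.

00:00:38:36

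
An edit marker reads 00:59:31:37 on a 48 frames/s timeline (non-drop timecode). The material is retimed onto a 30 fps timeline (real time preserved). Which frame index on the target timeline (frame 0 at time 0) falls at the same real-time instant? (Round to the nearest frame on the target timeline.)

frame 107153

Source frame index: (0×3600 + 59×60 + 31) × 48 + 37 = 171445.
Real time: 171445 / (48) = 171445/48 s.
Target frame: (171445/48) × (30) = 857225/8 ≈ 107153.125 → 107153.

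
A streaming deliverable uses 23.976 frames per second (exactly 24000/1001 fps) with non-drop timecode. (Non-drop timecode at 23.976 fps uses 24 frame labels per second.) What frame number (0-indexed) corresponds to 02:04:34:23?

179399

Total seconds to the label: (2 × 3600 + 4 × 60 + 34) = 7474.
Frame index = 7474 × 24 + 23 = 179399.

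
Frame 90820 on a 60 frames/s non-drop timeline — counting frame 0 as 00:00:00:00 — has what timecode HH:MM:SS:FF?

90820 ÷ 60 = 1513 full seconds, remainder 40 frames.
1513 s = 0 h 25 min 13 s.
Timecode: 00:25:13:40.

00:25:13:40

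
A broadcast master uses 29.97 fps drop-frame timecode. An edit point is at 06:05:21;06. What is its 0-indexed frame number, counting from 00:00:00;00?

As if non-drop at 30 labels/s: (6 × 3600 + 5 × 60 + 21) × 30 + 6 = 657636.
Minute boundaries passed: 365; those not divisible by 10: 365 − 36 = 329; dropped labels = 2 × 329 = 658.
Actual frame index = 657636 − 658 = 656978.

656978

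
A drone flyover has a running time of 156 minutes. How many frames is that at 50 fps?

468000 frames

156 min = 9360 s.
Frames = 9360 × 50 = 468000.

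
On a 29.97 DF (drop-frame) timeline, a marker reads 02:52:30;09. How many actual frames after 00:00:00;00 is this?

Complete 10-minute blocks: 17, each 17982 frames → 305694.
Remaining 2 whole minutes in the current block: 1800 + 1 × 1798 = 3598 frames.
Within the current minute: 30 × 30 + 9 − 2 = 907 (labels ;00/;01 skipped at this minute). Total = 305694 + 3598 + 907 = 310199.

310199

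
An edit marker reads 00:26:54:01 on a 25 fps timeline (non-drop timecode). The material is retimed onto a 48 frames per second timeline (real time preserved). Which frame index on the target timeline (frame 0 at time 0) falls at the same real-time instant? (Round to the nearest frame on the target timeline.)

frame 77474

Source frame index: (0×3600 + 26×60 + 54) × 25 + 1 = 40351.
Real time: 40351 / (25) = 40351/25 s.
Target frame: (40351/25) × (48) = 1936848/25 ≈ 77473.920 → 77474.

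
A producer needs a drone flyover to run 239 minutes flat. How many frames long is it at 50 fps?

239 min = 14340 s.
Frames = 14340 × 50 = 717000.

717000 frames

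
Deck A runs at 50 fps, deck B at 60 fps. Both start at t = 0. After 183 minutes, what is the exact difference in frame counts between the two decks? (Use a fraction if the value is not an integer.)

109800 frames

183 min = 10980 s.
A emits 50 × 10980 = 549000 frames; B emits 60 × 10980 = 658800.
Difference = 109800 frames; B is ahead of A.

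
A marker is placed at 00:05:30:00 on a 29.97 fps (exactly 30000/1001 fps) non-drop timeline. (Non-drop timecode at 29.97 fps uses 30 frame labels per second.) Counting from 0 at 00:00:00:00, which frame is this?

9900

Total seconds to the label: (0 × 3600 + 5 × 60 + 30) = 330.
Frame index = 330 × 30 + 0 = 9900.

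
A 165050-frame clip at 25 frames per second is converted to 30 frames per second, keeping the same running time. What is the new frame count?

198060 frames

Target frames = source frames × (target rate / source rate) = 165050 × (30)/(25) = 165050 × 6/5 = 198060.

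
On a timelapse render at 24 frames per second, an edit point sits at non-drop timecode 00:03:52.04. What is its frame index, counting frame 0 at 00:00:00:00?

5572

Total seconds to the label: (0 × 3600 + 3 × 60 + 52) = 232.
Frame index = 232 × 24 + 4 = 5572.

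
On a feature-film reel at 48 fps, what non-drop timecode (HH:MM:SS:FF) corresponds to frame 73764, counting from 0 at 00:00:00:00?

73764 ÷ 48 = 1536 full seconds, remainder 36 frames.
1536 s = 0 h 25 min 36 s.
Timecode: 00:25:36:36.

00:25:36:36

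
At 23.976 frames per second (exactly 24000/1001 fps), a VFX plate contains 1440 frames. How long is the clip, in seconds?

60.06 seconds

Running time = 1440 / (24000/1001) = 60.06 s.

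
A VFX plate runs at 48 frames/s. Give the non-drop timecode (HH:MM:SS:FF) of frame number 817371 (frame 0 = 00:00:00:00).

04:43:48:27

817371 ÷ 48 = 17028 full seconds, remainder 27 frames.
17028 s = 4 h 43 min 48 s.
Timecode: 04:43:48:27.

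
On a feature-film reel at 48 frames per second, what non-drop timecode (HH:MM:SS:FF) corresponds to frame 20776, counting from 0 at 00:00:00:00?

20776 ÷ 48 = 432 full seconds, remainder 40 frames.
432 s = 0 h 7 min 12 s.
Timecode: 00:07:12:40.

00:07:12:40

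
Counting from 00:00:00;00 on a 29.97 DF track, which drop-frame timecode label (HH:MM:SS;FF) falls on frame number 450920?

Ten DF minutes hold 17982 frames, so frame 450920 lies in block 25 (frames 449550–467531) with 1370 frames into that block.
The block's first minute is 1800 frames and the rest 1798 each; 1370 frames reaches minute 0, so 25 × 18 + 0 × 2 = 450 labels have been skipped so far.
Adding those back, label number 450920 + 450 = 451370 at 30 labels/s is 15045 s + 20 f = 4 h 10 min 45 s frame 20, i.e. 04:10:45;20.

04:10:45;20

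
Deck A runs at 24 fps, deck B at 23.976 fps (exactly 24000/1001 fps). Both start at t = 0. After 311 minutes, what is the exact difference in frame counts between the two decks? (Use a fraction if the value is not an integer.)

447840/1001 frames

311 min = 18660 s.
A emits 24 × 18660 = 447840 frames; B emits 24000/1001 × 18660 = 447840000/1001.
Difference = 447840/1001 frames (≈ 447.3926); B is behind A.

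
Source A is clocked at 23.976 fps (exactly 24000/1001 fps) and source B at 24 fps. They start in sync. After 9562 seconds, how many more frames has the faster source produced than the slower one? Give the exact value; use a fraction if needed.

32784/143 frames

A emits 24000/1001 × 9562 = 32784000/143 frames; B emits 24 × 9562 = 229488.
Difference = 32784/143 frames (≈ 229.2587); B is ahead of A.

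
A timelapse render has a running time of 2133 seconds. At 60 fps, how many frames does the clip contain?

127980 frames

Frames = 2133 × 60 = 127980.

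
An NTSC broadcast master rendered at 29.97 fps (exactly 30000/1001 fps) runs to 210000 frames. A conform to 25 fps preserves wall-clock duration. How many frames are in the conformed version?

175175 frames

Target frames = source frames × (target rate / source rate) = 210000 × (25)/(30000/1001) = 210000 × 1001/1200 = 175175.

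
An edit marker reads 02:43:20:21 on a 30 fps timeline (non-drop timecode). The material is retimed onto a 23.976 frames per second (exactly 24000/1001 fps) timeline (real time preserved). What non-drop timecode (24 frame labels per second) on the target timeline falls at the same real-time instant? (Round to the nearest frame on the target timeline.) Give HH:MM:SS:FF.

Source frame index: (2×3600 + 43×60 + 20) × 30 + 21 = 294021.
Real time: 294021 / (30) = 98007/10 s.
Target frame: (98007/10) × (24000/1001) = 2584800/11 ≈ 234981.818 → 234982.
At 24 labels/s: frame 234982 → 02:43:10:22.

02:43:10:22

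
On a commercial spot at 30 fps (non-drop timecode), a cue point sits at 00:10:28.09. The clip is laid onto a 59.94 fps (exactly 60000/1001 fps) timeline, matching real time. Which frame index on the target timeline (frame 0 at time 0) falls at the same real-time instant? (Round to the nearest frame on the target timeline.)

Source frame index: (0×3600 + 10×60 + 28) × 30 + 9 = 18849.
Real time: 18849 / (30) = 6283/10 s.
Target frame: (6283/10) × (60000/1001) = 37698000/1001 ≈ 37660.340 → 37660.

frame 37660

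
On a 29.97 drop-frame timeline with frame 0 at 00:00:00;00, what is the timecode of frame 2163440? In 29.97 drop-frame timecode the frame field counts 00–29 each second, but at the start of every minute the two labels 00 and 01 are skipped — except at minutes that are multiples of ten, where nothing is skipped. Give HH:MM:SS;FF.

20:03:06;26

Each 10-minute DF block holds 10 × 60 × 30 − 9 × 2 = 17982 frames. 2163440 ÷ 17982 → 120 full blocks, remainder 5600.
Within the partial block the first minute is 1800 frames and each further minute 1798, so 3 further minute boundaries passed. Total skipped labels = 18 × 120 + 2 × 3 = 2166.
Non-drop label index = 2163440 + 2166 = 2165606; at 30 labels/s that is 20:03:06:26, i.e. DF 20:03:06;26.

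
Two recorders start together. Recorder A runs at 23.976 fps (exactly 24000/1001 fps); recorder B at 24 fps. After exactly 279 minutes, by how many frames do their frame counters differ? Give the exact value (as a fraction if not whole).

401760/1001 frames

279 min = 16740 s.
A emits 24000/1001 × 16740 = 401760000/1001 frames; B emits 24 × 16740 = 401760.
Difference = 401760/1001 frames (≈ 401.3586); B is ahead of A.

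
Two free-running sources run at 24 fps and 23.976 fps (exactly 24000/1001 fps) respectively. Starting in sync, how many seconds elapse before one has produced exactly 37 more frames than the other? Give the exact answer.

The gap grows by |24000/1001 − 24| = 24/1001 frames per second.
Time for a 37-frame gap: 37 ÷ (24/1001) = 37037/24 s.

37037/24 seconds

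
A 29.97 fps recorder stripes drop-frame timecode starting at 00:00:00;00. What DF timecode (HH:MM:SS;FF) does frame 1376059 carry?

Ten DF minutes hold 17982 frames, so frame 1376059 lies in block 76 (frames 1366632–1384613) with 9427 frames into that block.
The block's first minute is 1800 frames and the rest 1798 each; 9427 frames reaches minute 5, so 76 × 18 + 5 × 2 = 1378 labels have been skipped so far.
Adding those back, label number 1376059 + 1378 = 1377437 at 30 labels/s is 45914 s + 17 f = 12 h 45 min 14 s frame 17, i.e. 12:45:14;17.

12:45:14;17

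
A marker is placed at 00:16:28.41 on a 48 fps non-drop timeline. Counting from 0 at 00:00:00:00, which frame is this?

frame 47465

Total seconds to the label: (0 × 3600 + 16 × 60 + 28) = 988.
Frame index = 988 × 48 + 41 = 47465.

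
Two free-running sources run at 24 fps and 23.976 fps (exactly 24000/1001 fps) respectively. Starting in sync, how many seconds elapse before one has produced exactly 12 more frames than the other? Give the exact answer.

500.5 seconds

The gap grows by |24000/1001 − 24| = 24/1001 frames per second.
Time for a 12-frame gap: 12 ÷ (24/1001) = 500.5 s.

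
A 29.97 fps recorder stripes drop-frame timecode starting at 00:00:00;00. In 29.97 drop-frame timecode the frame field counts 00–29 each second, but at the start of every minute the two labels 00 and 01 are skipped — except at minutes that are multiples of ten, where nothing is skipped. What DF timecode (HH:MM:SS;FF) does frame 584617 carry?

Ten DF minutes hold 17982 frames, so frame 584617 lies in block 32 (frames 575424–593405) with 9193 frames into that block.
The block's first minute is 1800 frames and the rest 1798 each; 9193 frames reaches minute 5, so 32 × 18 + 5 × 2 = 586 labels have been skipped so far.
Adding those back, label number 584617 + 586 = 585203 at 30 labels/s is 19506 s + 23 f = 5 h 25 min 6 s frame 23, i.e. 05:25:06;23.

05:25:06;23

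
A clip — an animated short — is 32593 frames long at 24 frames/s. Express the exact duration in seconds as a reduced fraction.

Running time = 32593 ÷ (24) = 32593 × 1/24 = 32593/24 s.

32593/24 seconds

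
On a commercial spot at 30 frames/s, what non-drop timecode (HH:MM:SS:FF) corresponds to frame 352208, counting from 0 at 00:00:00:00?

03:15:40:08

352208 ÷ 30 = 11740 full seconds, remainder 8 frames.
11740 s = 3 h 15 min 40 s.
Timecode: 03:15:40:08.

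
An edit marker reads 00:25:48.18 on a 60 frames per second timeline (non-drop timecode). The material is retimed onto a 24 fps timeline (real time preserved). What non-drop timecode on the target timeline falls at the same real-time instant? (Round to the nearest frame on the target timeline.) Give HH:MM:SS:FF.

00:25:48:07

Source frame index: (0×3600 + 25×60 + 48) × 60 + 18 = 92898.
Real time: 92898 / (60) = 15483/10 s.
Target frame: (15483/10) × (24) = 185796/5 ≈ 37159.200 → 37159.
At 24 labels/s: frame 37159 → 00:25:48:07.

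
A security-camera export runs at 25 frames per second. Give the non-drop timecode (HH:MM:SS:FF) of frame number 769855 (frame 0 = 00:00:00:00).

769855 ÷ 25 = 30794 full seconds, remainder 5 frames.
30794 s = 8 h 33 min 14 s.
Timecode: 08:33:14:05.

08:33:14:05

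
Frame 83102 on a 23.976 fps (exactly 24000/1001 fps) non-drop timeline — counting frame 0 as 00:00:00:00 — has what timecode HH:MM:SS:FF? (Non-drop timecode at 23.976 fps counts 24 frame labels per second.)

83102 ÷ 24 = 3462 full seconds, remainder 14 frames.
3462 s = 0 h 57 min 42 s.
Timecode: 00:57:42:14.

00:57:42:14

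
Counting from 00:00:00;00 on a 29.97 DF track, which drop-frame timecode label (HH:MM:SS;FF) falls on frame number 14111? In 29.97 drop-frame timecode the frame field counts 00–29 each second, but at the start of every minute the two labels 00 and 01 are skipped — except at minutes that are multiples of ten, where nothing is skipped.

Ten DF minutes hold 17982 frames, so frame 14111 lies in block 0 (frames 0–17981) with 14111 frames into that block.
The block's first minute is 1800 frames and the rest 1798 each; 14111 frames reaches minute 7, so 0 × 18 + 7 × 2 = 14 labels have been skipped so far.
Adding those back, label number 14111 + 14 = 14125 at 30 labels/s is 470 s + 25 f = 0 h 7 min 50 s frame 25, i.e. 00:07:50;25.

00:07:50;25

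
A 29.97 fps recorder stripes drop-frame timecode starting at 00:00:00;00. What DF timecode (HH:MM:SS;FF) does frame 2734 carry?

00:01:31;06

Each 10-minute DF block holds 10 × 60 × 30 − 9 × 2 = 17982 frames. 2734 ÷ 17982 → 0 full blocks, remainder 2734.
Within the partial block the first minute is 1800 frames and each further minute 1798, so 1 further minute boundary passed. Total skipped labels = 18 × 0 + 2 × 1 = 2.
Non-drop label index = 2734 + 2 = 2736; at 30 labels/s that is 00:01:31:06, i.e. DF 00:01:31;06.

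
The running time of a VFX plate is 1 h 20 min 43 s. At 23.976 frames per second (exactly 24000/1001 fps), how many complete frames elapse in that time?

116115 frames

1 h 20 min 43 s = 4843 s.
Frames = 4843 × 24000/1001 = 116232000/1001 ≈ 116115.8841.
Complete frames: 116115.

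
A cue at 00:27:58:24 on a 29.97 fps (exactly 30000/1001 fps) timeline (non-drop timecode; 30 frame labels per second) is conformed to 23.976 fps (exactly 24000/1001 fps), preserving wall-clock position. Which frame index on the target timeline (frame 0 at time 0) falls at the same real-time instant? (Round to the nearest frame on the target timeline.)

frame 40291

Source frame index: (0×3600 + 27×60 + 58) × 30 + 24 = 50364.
Real time: 50364 / (30000/1001) = 4201197/2500 s.
Target frame: (4201197/2500) × (24000/1001) = 201456/5 ≈ 40291.200 → 40291.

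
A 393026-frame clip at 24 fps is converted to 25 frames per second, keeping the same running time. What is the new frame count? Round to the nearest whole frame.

409402 frames

Frames at target rate = 393026 × (25) / (24) = 4912825/12 ≈ 409402.083.
Nearest whole frame: 409402.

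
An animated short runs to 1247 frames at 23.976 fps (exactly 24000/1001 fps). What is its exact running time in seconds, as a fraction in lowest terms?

Running time = 1247 ÷ (24000/1001) = 1247 × 1001/24000 = 1248247/24000 s.

1248247/24000 seconds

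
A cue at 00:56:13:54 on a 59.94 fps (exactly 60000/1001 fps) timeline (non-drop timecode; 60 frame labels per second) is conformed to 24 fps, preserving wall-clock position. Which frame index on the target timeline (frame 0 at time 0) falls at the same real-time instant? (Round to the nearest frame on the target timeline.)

frame 81055

Source frame index: (0×3600 + 56×60 + 13) × 60 + 54 = 202434.
Real time: 202434 / (60000/1001) = 33772739/10000 s.
Target frame: (33772739/10000) × (24) = 101318217/1250 ≈ 81054.574 → 81055.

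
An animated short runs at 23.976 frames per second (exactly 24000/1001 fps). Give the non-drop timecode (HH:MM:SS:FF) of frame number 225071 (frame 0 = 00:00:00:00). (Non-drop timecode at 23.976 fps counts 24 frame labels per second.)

225071 ÷ 24 = 9377 full seconds, remainder 23 frames.
9377 s = 2 h 36 min 17 s.
Timecode: 02:36:17:23.

02:36:17:23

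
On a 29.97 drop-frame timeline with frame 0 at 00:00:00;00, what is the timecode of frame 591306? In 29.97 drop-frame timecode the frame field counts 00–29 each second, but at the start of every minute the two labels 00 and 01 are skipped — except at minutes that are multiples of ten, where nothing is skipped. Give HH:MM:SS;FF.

Each 10-minute DF block holds 10 × 60 × 30 − 9 × 2 = 17982 frames. 591306 ÷ 17982 → 32 full blocks, remainder 15882.
Within the partial block the first minute is 1800 frames and each further minute 1798, so 8 further minute boundaries passed. Total skipped labels = 18 × 32 + 2 × 8 = 592.
Non-drop label index = 591306 + 592 = 591898; at 30 labels/s that is 05:28:49:28, i.e. DF 05:28:49;28.

05:28:49;28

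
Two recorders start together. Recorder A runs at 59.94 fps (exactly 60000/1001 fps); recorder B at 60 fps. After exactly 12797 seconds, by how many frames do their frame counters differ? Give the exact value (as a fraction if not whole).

A emits 60000/1001 × 12797 = 767820000/1001 frames; B emits 60 × 12797 = 767820.
Difference = 767820/1001 frames (≈ 767.0529); B is ahead of A.

767820/1001 frames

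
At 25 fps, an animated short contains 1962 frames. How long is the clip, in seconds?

Running time = 1962 / (25) = 78.48 s.

78.48 seconds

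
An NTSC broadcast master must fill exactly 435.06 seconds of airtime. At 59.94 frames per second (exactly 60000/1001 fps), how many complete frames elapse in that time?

26077 frames

Frames = 435.06 × 60000/1001 = 26103600/1001 ≈ 26077.5225.
Complete frames: 26077.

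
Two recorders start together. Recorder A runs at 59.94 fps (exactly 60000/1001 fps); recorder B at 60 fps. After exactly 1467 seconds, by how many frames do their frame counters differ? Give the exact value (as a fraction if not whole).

A emits 60000/1001 × 1467 = 88020000/1001 frames; B emits 60 × 1467 = 88020.
Difference = 88020/1001 frames (≈ 87.9321); B is ahead of A.

88020/1001 frames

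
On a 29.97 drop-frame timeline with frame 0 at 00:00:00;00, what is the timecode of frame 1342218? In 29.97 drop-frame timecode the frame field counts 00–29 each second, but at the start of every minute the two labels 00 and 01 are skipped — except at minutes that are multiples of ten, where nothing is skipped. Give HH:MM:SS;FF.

Ten DF minutes hold 17982 frames, so frame 1342218 lies in block 74 (frames 1330668–1348649) with 11550 frames into that block.
The block's first minute is 1800 frames and the rest 1798 each; 11550 frames reaches minute 6, so 74 × 18 + 6 × 2 = 1344 labels have been skipped so far.
Adding those back, label number 1342218 + 1344 = 1343562 at 30 labels/s is 44785 s + 12 f = 12 h 26 min 25 s frame 12, i.e. 12:26:25;12.

12:26:25;12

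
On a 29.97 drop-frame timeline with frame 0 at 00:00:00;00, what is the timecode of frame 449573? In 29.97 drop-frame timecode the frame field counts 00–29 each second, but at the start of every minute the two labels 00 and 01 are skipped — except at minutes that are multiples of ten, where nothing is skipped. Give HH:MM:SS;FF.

Each 10-minute DF block holds 10 × 60 × 30 − 9 × 2 = 17982 frames. 449573 ÷ 17982 → 25 full blocks, remainder 23.
Within the partial block the first minute is 1800 frames and each further minute 1798, so 0 further minute boundaries passed. Total skipped labels = 18 × 25 + 2 × 0 = 450.
Non-drop label index = 449573 + 450 = 450023; at 30 labels/s that is 04:10:00:23, i.e. DF 04:10:00;23.

04:10:00;23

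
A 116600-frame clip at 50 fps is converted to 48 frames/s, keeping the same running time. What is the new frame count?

Target frames = source frames × (target rate / source rate) = 116600 × (48)/(50) = 116600 × 24/25 = 111936.

111936 frames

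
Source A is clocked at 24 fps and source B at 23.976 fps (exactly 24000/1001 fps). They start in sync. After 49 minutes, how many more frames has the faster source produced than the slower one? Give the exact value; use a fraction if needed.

49 min = 2940 s.
A emits 24 × 2940 = 70560 frames; B emits 24000/1001 × 2940 = 10080000/143.
Difference = 10080/143 frames (≈ 70.4895); B is behind A.

10080/143 frames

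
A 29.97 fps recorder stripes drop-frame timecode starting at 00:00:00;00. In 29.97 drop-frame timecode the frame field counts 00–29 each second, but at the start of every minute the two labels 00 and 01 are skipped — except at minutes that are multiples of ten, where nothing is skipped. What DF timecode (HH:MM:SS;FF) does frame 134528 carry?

01:14:48;22

Each 10-minute DF block holds 10 × 60 × 30 − 9 × 2 = 17982 frames. 134528 ÷ 17982 → 7 full blocks, remainder 8654.
Within the partial block the first minute is 1800 frames and each further minute 1798, so 4 further minute boundaries passed. Total skipped labels = 18 × 7 + 2 × 4 = 134.
Non-drop label index = 134528 + 134 = 134662; at 30 labels/s that is 01:14:48:22, i.e. DF 01:14:48;22.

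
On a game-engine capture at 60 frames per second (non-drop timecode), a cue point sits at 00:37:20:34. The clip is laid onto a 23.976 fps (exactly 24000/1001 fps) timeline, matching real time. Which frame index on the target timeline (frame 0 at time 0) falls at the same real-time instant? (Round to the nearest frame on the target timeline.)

frame 53720

Source frame index: (0×3600 + 37×60 + 20) × 60 + 34 = 134434.
Real time: 134434 / (60) = 67217/30 s.
Target frame: (67217/30) × (24000/1001) = 53773600/1001 ≈ 53719.880 → 53720.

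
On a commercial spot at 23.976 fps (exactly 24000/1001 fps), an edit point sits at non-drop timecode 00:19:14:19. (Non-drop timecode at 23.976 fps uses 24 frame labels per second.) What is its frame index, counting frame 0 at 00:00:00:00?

frame 27715

Total seconds to the label: (0 × 3600 + 19 × 60 + 14) = 1154.
Frame index = 1154 × 24 + 19 = 27715.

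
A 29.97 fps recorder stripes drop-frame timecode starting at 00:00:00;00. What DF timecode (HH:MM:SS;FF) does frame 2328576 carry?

Each 10-minute DF block holds 10 × 60 × 30 − 9 × 2 = 17982 frames. 2328576 ÷ 17982 → 129 full blocks, remainder 8898.
Within the partial block the first minute is 1800 frames and each further minute 1798, so 4 further minute boundaries passed. Total skipped labels = 18 × 129 + 2 × 4 = 2330.
Non-drop label index = 2328576 + 2330 = 2330906; at 30 labels/s that is 21:34:56:26, i.e. DF 21:34:56;26.

21:34:56;26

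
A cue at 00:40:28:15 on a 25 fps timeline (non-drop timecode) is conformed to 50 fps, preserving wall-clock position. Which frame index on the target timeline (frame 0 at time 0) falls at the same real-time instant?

Source frame index: (0×3600 + 40×60 + 28) × 25 + 15 = 60715.
Real time: 60715 / (25) = 12143/5 s.
Target frame: (12143/5) × (50) = 121430.

frame 121430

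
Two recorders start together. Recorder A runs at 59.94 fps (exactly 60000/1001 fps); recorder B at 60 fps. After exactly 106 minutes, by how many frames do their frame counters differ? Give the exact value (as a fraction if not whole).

106 min = 6360 s.
A emits 60000/1001 × 6360 = 381600000/1001 frames; B emits 60 × 6360 = 381600.
Difference = 381600/1001 frames (≈ 381.2188); B is ahead of A.

381600/1001 frames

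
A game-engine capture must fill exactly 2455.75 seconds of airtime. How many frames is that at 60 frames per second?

147345 frames

Frames = 2455.75 × 60 = 147345.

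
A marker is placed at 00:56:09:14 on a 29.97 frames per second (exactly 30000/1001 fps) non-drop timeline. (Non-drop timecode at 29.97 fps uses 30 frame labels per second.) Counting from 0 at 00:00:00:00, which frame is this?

101084

Total seconds to the label: (0 × 3600 + 56 × 60 + 9) = 3369.
Frame index = 3369 × 30 + 14 = 101084.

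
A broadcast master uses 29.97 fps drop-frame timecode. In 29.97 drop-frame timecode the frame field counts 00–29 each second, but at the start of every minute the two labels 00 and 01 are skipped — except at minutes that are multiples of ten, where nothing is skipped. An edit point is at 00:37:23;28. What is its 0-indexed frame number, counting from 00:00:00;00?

Complete 10-minute blocks: 3, each 17982 frames → 53946.
Remaining 7 whole minutes in the current block: 1800 + 6 × 1798 = 12588 frames.
Within the current minute: 23 × 30 + 28 − 2 = 716 (labels ;00/;01 skipped at this minute). Total = 53946 + 12588 + 716 = 67250.

67250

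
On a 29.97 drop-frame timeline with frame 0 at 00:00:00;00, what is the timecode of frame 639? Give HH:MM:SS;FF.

00:00:21;09

Each 10-minute DF block holds 10 × 60 × 30 − 9 × 2 = 17982 frames. 639 ÷ 17982 → 0 full blocks, remainder 639.
Within the partial block the first minute is 1800 frames and each further minute 1798, so 0 further minute boundaries passed. Total skipped labels = 18 × 0 + 2 × 0 = 0.
Non-drop label index = 639 + 0 = 639; at 30 labels/s that is 00:00:21:09, i.e. DF 00:00:21;09.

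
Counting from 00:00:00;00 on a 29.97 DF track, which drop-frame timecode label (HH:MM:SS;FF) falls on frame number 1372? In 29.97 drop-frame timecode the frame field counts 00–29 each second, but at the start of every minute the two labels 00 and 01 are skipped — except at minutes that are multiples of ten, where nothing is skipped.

Ten DF minutes hold 17982 frames, so frame 1372 lies in block 0 (frames 0–17981) with 1372 frames into that block.
The block's first minute is 1800 frames and the rest 1798 each; 1372 frames reaches minute 0, so 0 × 18 + 0 × 2 = 0 labels have been skipped so far.
Adding those back, label number 1372 + 0 = 1372 at 30 labels/s is 45 s + 22 f = 0 h 0 min 45 s frame 22, i.e. 00:00:45;22.

00:00:45;22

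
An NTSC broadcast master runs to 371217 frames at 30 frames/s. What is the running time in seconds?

Running time = 371217 / (30) = 12373.9 s.

12373.9 seconds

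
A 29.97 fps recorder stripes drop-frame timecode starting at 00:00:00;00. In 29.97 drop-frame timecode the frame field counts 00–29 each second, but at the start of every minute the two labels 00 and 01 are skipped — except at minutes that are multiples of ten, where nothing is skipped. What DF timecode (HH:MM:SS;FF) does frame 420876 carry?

03:54:03;08

Ten DF minutes hold 17982 frames, so frame 420876 lies in block 23 (frames 413586–431567) with 7290 frames into that block.
The block's first minute is 1800 frames and the rest 1798 each; 7290 frames reaches minute 4, so 23 × 18 + 4 × 2 = 422 labels have been skipped so far.
Adding those back, label number 420876 + 422 = 421298 at 30 labels/s is 14043 s + 8 f = 3 h 54 min 3 s frame 8, i.e. 03:54:03;08.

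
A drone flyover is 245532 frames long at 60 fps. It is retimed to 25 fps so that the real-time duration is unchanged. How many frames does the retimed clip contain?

Target frames = source frames × (target rate / source rate) = 245532 × (25)/(60) = 245532 × 5/12 = 102305.

102305 frames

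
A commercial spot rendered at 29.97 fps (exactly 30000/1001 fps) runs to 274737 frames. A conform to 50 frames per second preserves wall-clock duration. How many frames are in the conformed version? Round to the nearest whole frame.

Frames at target rate = 274737 × (50) / (30000/1001) = 91670579/200 ≈ 458352.895.
Nearest whole frame: 458353.

458353 frames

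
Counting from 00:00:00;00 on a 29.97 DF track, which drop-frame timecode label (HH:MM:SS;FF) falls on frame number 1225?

00:00:40;25

Each 10-minute DF block holds 10 × 60 × 30 − 9 × 2 = 17982 frames. 1225 ÷ 17982 → 0 full blocks, remainder 1225.
Within the partial block the first minute is 1800 frames and each further minute 1798, so 0 further minute boundaries passed. Total skipped labels = 18 × 0 + 2 × 0 = 0.
Non-drop label index = 1225 + 0 = 1225; at 30 labels/s that is 00:00:40:25, i.e. DF 00:00:40;25.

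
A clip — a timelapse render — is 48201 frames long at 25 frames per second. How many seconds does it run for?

1928.04 seconds

Running time = 48201 / (25) = 1928.04 s.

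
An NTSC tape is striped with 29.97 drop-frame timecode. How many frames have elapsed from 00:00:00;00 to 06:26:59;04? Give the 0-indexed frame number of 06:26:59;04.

695878

As if non-drop at 30 labels/s: (6 × 3600 + 26 × 60 + 59) × 30 + 4 = 696574.
Minute boundaries passed: 386; those not divisible by 10: 386 − 38 = 348; dropped labels = 2 × 348 = 696.
Actual frame index = 696574 − 696 = 695878.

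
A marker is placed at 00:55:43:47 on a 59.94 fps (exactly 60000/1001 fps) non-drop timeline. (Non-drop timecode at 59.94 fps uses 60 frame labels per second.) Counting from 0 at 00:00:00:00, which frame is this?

Total seconds to the label: (0 × 3600 + 55 × 60 + 43) = 3343.
Frame index = 3343 × 60 + 47 = 200627.

200627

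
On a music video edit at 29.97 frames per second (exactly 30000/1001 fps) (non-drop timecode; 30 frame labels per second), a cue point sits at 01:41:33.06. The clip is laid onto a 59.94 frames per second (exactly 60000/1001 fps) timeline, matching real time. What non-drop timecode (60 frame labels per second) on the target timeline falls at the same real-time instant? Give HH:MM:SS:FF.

Source frame index: (1×3600 + 41×60 + 33) × 30 + 6 = 182796.
Real time: 182796 / (30000/1001) = 15248233/2500 s.
Target frame: (15248233/2500) × (60000/1001) = 365592.
At 60 labels/s: frame 365592 → 01:41:33:12.

01:41:33:12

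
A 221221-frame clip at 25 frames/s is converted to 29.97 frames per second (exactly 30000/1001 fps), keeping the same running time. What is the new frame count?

Target frames = source frames × (target rate / source rate) = 221221 × (30000/1001)/(25) = 221221 × 1200/1001 = 265200.

265200 frames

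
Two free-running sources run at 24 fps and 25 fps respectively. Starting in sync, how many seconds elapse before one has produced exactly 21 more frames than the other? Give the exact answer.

21 seconds

The gap grows by |25 − 24| = 1 frame per second.
Time for a 21-frame gap: 21 ÷ (1) = 21 s.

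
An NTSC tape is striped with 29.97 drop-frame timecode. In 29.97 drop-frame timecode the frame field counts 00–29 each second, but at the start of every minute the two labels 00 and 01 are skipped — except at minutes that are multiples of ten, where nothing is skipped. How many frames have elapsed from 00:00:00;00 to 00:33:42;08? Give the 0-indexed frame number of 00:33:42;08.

As if non-drop at 30 labels/s: (0 × 3600 + 33 × 60 + 42) × 30 + 8 = 60668.
Minute boundaries passed: 33; those not divisible by 10: 33 − 3 = 30; dropped labels = 2 × 30 = 60.
Actual frame index = 60668 − 60 = 60608.

60608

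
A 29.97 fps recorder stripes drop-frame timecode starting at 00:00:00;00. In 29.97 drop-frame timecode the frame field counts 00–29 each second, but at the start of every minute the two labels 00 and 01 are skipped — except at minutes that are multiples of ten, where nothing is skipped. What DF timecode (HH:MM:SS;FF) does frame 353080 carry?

03:16:21;04

Ten DF minutes hold 17982 frames, so frame 353080 lies in block 19 (frames 341658–359639) with 11422 frames into that block.
The block's first minute is 1800 frames and the rest 1798 each; 11422 frames reaches minute 6, so 19 × 18 + 6 × 2 = 354 labels have been skipped so far.
Adding those back, label number 353080 + 354 = 353434 at 30 labels/s is 11781 s + 4 f = 3 h 16 min 21 s frame 4, i.e. 03:16:21;04.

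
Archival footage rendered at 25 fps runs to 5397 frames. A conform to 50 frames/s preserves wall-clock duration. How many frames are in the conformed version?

10794 frames

Frames at target rate = 5397 × (50) / (25) = 10794.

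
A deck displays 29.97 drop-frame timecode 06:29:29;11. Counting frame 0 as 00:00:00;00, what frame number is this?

Complete 10-minute blocks: 38, each 17982 frames → 683316.
Remaining 9 whole minutes in the current block: 1800 + 8 × 1798 = 16184 frames.
Within the current minute: 29 × 30 + 11 − 2 = 879 (labels ;00/;01 skipped at this minute). Total = 683316 + 16184 + 879 = 700379.

700379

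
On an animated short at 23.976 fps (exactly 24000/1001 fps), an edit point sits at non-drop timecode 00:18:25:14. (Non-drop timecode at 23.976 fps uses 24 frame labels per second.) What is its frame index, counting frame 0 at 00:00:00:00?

frame 26534

Total seconds to the label: (0 × 3600 + 18 × 60 + 25) = 1105.
Frame index = 1105 × 24 + 14 = 26534.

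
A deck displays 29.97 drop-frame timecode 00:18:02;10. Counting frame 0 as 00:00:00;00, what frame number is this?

As if non-drop at 30 labels/s: (0 × 3600 + 18 × 60 + 2) × 30 + 10 = 32470.
Minute boundaries passed: 18; those not divisible by 10: 18 − 1 = 17; dropped labels = 2 × 17 = 34.
Actual frame index = 32470 − 34 = 32436.

32436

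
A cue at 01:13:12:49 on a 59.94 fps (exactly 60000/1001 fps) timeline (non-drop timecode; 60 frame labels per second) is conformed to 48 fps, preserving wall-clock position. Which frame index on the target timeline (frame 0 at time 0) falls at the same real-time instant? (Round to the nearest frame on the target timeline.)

frame 211066

Source frame index: (1×3600 + 13×60 + 12) × 60 + 49 = 263569.
Real time: 263569 / (60000/1001) = 263832569/60000 s.
Target frame: (263832569/60000) × (48) = 263832569/1250 ≈ 211066.055 → 211066.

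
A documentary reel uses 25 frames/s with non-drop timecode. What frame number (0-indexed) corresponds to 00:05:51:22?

Total seconds to the label: (0 × 3600 + 5 × 60 + 51) = 351.
Frame index = 351 × 25 + 22 = 8797.

8797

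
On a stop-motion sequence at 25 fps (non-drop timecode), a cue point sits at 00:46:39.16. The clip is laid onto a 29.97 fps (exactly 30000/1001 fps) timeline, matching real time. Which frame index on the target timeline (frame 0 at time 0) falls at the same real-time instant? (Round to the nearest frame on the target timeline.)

frame 83905

Source frame index: (0×3600 + 46×60 + 39) × 25 + 16 = 69991.
Real time: 69991 / (25) = 69991/25 s.
Target frame: (69991/25) × (30000/1001) = 83989200/1001 ≈ 83905.295 → 83905.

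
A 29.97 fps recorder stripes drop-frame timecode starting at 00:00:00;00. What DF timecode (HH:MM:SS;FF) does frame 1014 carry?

00:00:33;24

Ten DF minutes hold 17982 frames, so frame 1014 lies in block 0 (frames 0–17981) with 1014 frames into that block.
The block's first minute is 1800 frames and the rest 1798 each; 1014 frames reaches minute 0, so 0 × 18 + 0 × 2 = 0 labels have been skipped so far.
Adding those back, label number 1014 + 0 = 1014 at 30 labels/s is 33 s + 24 f = 0 h 0 min 33 s frame 24, i.e. 00:00:33;24.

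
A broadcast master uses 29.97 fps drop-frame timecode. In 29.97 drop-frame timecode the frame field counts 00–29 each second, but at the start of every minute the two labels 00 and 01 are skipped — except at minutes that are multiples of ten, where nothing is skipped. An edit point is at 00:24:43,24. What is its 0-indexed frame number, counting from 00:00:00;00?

44470

As if non-drop at 30 labels/s: (0 × 3600 + 24 × 60 + 43) × 30 + 24 = 44514.
Minute boundaries passed: 24; those not divisible by 10: 24 − 2 = 22; dropped labels = 2 × 22 = 44.
Actual frame index = 44514 − 44 = 44470.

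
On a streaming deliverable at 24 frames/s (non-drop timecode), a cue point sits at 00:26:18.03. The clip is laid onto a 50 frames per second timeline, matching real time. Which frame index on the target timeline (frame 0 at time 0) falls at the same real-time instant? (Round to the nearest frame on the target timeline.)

Source frame index: (0×3600 + 26×60 + 18) × 24 + 3 = 37875.
Real time: 37875 / (24) = 12625/8 s.
Target frame: (12625/8) × (50) = 315625/4 ≈ 78906.250 → 78906.

frame 78906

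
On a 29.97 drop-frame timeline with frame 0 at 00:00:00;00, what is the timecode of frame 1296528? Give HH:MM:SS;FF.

12:01:00;26

Each 10-minute DF block holds 10 × 60 × 30 − 9 × 2 = 17982 frames. 1296528 ÷ 17982 → 72 full blocks, remainder 1824.
Within the partial block the first minute is 1800 frames and each further minute 1798, so 1 further minute boundary passed. Total skipped labels = 18 × 72 + 2 × 1 = 1298.
Non-drop label index = 1296528 + 1298 = 1297826; at 30 labels/s that is 12:01:00:26, i.e. DF 12:01:00;26.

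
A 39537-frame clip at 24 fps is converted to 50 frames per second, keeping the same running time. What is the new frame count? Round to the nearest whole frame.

82369 frames

Frames at target rate = 39537 × (50) / (24) = 329475/4 ≈ 82368.750.
Nearest whole frame: 82369.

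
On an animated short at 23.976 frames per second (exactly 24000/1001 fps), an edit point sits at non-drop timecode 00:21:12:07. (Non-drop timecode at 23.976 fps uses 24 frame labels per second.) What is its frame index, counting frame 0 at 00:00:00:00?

Total seconds to the label: (0 × 3600 + 21 × 60 + 12) = 1272.
Frame index = 1272 × 24 + 7 = 30535.

30535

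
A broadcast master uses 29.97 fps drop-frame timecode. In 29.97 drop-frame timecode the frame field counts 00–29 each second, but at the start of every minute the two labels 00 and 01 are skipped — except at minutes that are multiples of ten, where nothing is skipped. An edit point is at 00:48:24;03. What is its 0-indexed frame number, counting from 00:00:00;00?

87035

As if non-drop at 30 labels/s: (0 × 3600 + 48 × 60 + 24) × 30 + 3 = 87123.
Minute boundaries passed: 48; those not divisible by 10: 48 − 4 = 44; dropped labels = 2 × 44 = 88.
Actual frame index = 87123 − 88 = 87035.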